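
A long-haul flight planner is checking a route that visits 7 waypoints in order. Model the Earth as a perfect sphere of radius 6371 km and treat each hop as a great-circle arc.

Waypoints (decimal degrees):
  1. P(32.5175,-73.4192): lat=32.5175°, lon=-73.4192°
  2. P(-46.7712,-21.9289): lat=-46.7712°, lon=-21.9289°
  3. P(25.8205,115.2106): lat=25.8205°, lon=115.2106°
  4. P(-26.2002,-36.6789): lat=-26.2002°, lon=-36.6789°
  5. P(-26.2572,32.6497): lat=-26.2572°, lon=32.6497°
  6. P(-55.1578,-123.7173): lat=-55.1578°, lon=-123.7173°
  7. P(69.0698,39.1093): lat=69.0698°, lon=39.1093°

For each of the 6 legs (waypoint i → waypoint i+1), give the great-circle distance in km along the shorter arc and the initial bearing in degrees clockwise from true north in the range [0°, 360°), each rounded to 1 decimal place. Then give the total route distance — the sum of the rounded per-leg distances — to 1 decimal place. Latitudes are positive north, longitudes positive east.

Leg 1: φ1=0.5675374, φ2=-0.8163114, Δφ=-1.3838489, Δλ=0.8986753 rad; a=sin²(Δφ/2)+cosφ1·cosφ2·sin²(Δλ/2)=0.5160375561; c=2·atan2(√a, √(1-a))=1.602876941; dist=6371·c=10211.929 ≈ 10211.9 km; running total=10211.9 km
Leg 1 bearing: y=sinΔλ·cosφ2=0.53594665, x=cosφ1·sinφ2-sinφ1·cosφ2·cosΔλ=-0.84364232; θ=atan2(y, x)=147.5731° ≈ 147.6°
Leg 2: φ1=-0.8163114, φ2=0.4506527, Δφ=1.2669642, Δλ=2.3935358 rad; a=sin²(Δφ/2)+cosφ1·cosφ2·sin²(Δλ/2)=0.8846406703; c=2·atan2(√a, √(1-a))=2.448511895; dist=6371·c=15599.469 ≈ 15599.5 km; running total=25811.4 km
Leg 2 bearing: y=sinΔλ·cosφ2=0.61230499, x=cosφ1·sinφ2-sinφ1·cosφ2·cosΔλ=-0.18245224; θ=atan2(y, x)=106.5928° ≈ 106.6°
Leg 3: φ1=0.4506527, φ2=-0.4572798, Δφ=-0.9079325, Δλ=-2.6509719 rad; a=sin²(Δφ/2)+cosφ1·cosφ2·sin²(Δλ/2)=0.9523524238; c=2·atan2(√a, √(1-a))=2.701482755; dist=6371·c=17211.147 ≈ 17211.1 km; running total=43022.5 km
Leg 3 bearing: y=sinΔλ·cosφ2=-0.42276367, x=cosφ1·sinφ2-sinφ1·cosφ2·cosΔλ=-0.05272589; θ=atan2(y, x)=-97.1091° <0 so +360° → 262.8909° ≈ 262.9°
Leg 4: φ1=-0.4572798, φ2=-0.4582746, Δφ=-0.0009948, Δλ=1.2100123 rad; a=sin²(Δφ/2)+cosφ1·cosφ2·sin²(Δλ/2)=0.2603095500; c=2·atan2(√a, √(1-a))=1.070847191; dist=6371·c=6822.367 ≈ 6822.4 km; running total=49844.9 km
Leg 4 bearing: y=sinΔλ·cosφ2=0.83908039, x=cosφ1·sinφ2-sinφ1·cosφ2·cosΔλ=-0.25717321; θ=atan2(y, x)=107.0400° ≈ 107.0°
Leg 5: φ1=-0.4582746, φ2=-0.9626852, Δφ=-0.5044106, Δλ=-2.7291190 rad; a=sin²(Δφ/2)+cosφ1·cosφ2·sin²(Δλ/2)=0.5531526009; c=2·atan2(√a, √(1-a))=1.677302776; dist=6371·c=10686.096 ≈ 10686.1 km; running total=60531.0 km
Leg 5 bearing: y=sinΔλ·cosφ2=-0.22902819, x=cosφ1·sinφ2-sinφ1·cosφ2·cosΔλ=-0.96759769; θ=atan2(y, x)=-166.6833° <0 so +360° → 193.3167° ≈ 193.3°
Leg 6: φ1=-0.9626852, φ2=1.2054954, Δφ=2.1681806, Δλ=2.8418603 rad; a=sin²(Δφ/2)+cosφ1·cosφ2·sin²(Δλ/2)=0.9807834034; c=2·atan2(√a, √(1-a))=2.863449047; dist=6371·c=18243.034 ≈ 18243.0 km; running total=78774.0 km
Leg 6 bearing: y=sinΔλ·cosφ2=0.10547745, x=cosφ1·sinφ2-sinφ1·cosφ2·cosΔλ=0.25350302; θ=atan2(y, x)=22.5912° ≈ 22.6°

Leg 1: dist=10211.9 km, bearing=147.6°
Leg 2: dist=15599.5 km, bearing=106.6°
Leg 3: dist=17211.1 km, bearing=262.9°
Leg 4: dist=6822.4 km, bearing=107.0°
Leg 5: dist=10686.1 km, bearing=193.3°
Leg 6: dist=18243.0 km, bearing=22.6°
Total: 78774.0 km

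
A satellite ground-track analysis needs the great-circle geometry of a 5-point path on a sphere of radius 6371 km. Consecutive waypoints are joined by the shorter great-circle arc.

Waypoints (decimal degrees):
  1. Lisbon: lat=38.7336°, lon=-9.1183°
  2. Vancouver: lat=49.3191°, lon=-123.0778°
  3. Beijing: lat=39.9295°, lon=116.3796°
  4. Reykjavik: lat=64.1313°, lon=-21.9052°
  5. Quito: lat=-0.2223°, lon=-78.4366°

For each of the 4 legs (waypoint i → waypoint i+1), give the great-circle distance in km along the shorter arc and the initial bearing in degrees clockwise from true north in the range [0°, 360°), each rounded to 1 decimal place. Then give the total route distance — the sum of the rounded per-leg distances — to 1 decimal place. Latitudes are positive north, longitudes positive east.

Leg 1: dist=8278.9 km, bearing=321.8°
Leg 2: dist=8511.1 km, bearing=317.2°
Leg 3: dist=7879.9 km, bearing=342.1°
Leg 4: dist=8482.3 km, bearing=239.2°
Total: 33152.2 km

Leg 1: φ1=0.6760289, φ2=0.8607807, Δφ=0.1847518, Δλ=-1.9889685 rad; a=sin²(Δφ/2)+cosφ1·cosφ2·sin²(Δλ/2)=0.3659943350; c=2·atan2(√a, √(1-a))=1.299468077; dist=6371·c=8278.911 ≈ 8278.9 km; running total=8278.9 km
Leg 1 bearing: y=sinΔλ·cosφ2=-0.59567788, x=cosφ1·sinφ2-sinφ1·cosφ2·cosΔλ=0.75719072; θ=atan2(y, x)=-38.1919° <0 so +360° → 321.8081° ≈ 321.8°
Leg 2: φ1=0.8607807, φ2=0.6969012, Δφ=-0.1638794, Δλ=4.1793200 rad; a=sin²(Δφ/2)+cosφ1·cosφ2·sin²(Δλ/2)=0.3836366687; c=2·atan2(√a, √(1-a))=1.335915936; dist=6371·c=8511.120 ≈ 8511.1 km; running total=16790.0 km
Leg 2 bearing: y=sinΔλ·cosφ2=-0.66043766, x=cosφ1·sinφ2-sinφ1·cosφ2·cosΔλ=0.71390504; θ=atan2(y, x)=-42.7721° <0 so +360° → 317.2279° ≈ 317.2°
Leg 3: φ1=0.6969012, φ2=1.1193023, Δφ=0.4224011, Δλ=-2.4135251 rad; a=sin²(Δφ/2)+cosφ1·cosφ2·sin²(Δλ/2)=0.3361101385; c=2·atan2(√a, √(1-a))=1.236843823; dist=6371·c=7879.932 ≈ 7879.9 km; running total=24669.9 km
Leg 3 bearing: y=sinΔλ·cosφ2=-0.29033327, x=cosφ1·sinφ2-sinφ1·cosφ2·cosΔλ=0.89903673; θ=atan2(y, x)=-17.8972° <0 so +360° → 342.1028° ≈ 342.1°
Leg 4: φ1=1.1193023, φ2=-0.0038799, Δφ=-1.1231822, Δλ=-0.9866591 rad; a=sin²(Δφ/2)+cosφ1·cosφ2·sin²(Δλ/2)=0.3814382631; c=2·atan2(√a, √(1-a))=1.331392525; dist=6371·c=8482.302 ≈ 8482.3 km; running total=33152.2 km
Leg 4 bearing: y=sinΔλ·cosφ2=-0.83418190, x=cosφ1·sinφ2-sinφ1·cosφ2·cosΔλ=-0.49790865; θ=atan2(y, x)=-120.8322° <0 so +360° → 239.1678° ≈ 239.2°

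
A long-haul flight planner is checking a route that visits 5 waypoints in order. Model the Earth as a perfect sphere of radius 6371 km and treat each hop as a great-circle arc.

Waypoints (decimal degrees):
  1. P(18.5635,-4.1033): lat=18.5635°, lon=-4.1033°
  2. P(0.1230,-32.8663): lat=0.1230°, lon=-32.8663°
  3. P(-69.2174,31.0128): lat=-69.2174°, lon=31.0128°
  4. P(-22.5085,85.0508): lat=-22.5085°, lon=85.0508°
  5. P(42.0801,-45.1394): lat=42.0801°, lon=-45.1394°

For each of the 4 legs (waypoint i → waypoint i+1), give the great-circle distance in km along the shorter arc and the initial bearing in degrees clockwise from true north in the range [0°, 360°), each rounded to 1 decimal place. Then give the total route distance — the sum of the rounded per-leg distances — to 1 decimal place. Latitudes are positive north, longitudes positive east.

Leg 1: dist=3750.3 km, bearing=240.1°
Leg 2: dist=9021.1 km, bearing=161.2°
Leg 3: dist=6294.2 km, bearing=63.6°
Leg 4: dist=14939.0 km, bearing=307.5°
Total: 34004.6 km

Leg 1: φ1=0.3239942, φ2=0.0021468, Δφ=-0.3218474, Δλ=-0.5020091 rad; a=sin²(Δφ/2)+cosφ1·cosφ2·sin²(Δλ/2)=0.0841550312; c=2·atan2(√a, √(1-a))=0.588651930; dist=6371·c=3750.301 ≈ 3750.3 km; running total=3750.3 km
Leg 1 bearing: y=sinΔλ·cosφ2=-0.48118657, x=cosφ1·sinφ2-sinφ1·cosφ2·cosΔλ=-0.27704031; θ=atan2(y, x)=-119.9309° <0 so +360° → 240.0691° ≈ 240.1°
Leg 2: φ1=0.0021468, φ2=-1.2080715, Δφ=-1.2102183, Δλ=1.1149006 rad; a=sin²(Δφ/2)+cosφ1·cosφ2·sin²(Δλ/2)=0.4228953257; c=2·atan2(√a, √(1-a))=1.415969147; dist=6371·c=9021.139 ≈ 9021.1 km; running total=12771.4 km
Leg 2 bearing: y=sinΔλ·cosφ2=0.31858392, x=cosφ1·sinφ2-sinφ1·cosφ2·cosΔλ=-0.93526668; θ=atan2(y, x)=161.1894° ≈ 161.2°
Leg 3: φ1=-1.2080715, φ2=-0.3928474, Δφ=0.8152241, Δλ=0.9431410 rad; a=sin²(Δφ/2)+cosφ1·cosφ2·sin²(Δλ/2)=0.2247959930; c=2·atan2(√a, √(1-a))=0.987943467; dist=6371·c=6294.188 ≈ 6294.2 km; running total=19065.6 km
Leg 3 bearing: y=sinΔλ·cosφ2=0.74774828, x=cosφ1·sinφ2-sinφ1·cosφ2·cosΔλ=0.37138057; θ=atan2(y, x)=63.5880° ≈ 63.6°
Leg 4: φ1=-0.3928474, φ2=0.7344363, Δφ=1.1272837, Δλ=-2.2722476 rad; a=sin²(Δφ/2)+cosφ1·cosφ2·sin²(Δλ/2)=0.8495176360; c=2·atan2(√a, √(1-a))=2.344843827; dist=6371·c=14939.000 ≈ 14939.0 km; running total=34004.6 km
Leg 4 bearing: y=sinΔλ·cosφ2=-0.56697795, x=cosφ1·sinφ2-sinφ1·cosφ2·cosΔλ=0.43575875; θ=atan2(y, x)=-52.4554° <0 so +360° → 307.5446° ≈ 307.5°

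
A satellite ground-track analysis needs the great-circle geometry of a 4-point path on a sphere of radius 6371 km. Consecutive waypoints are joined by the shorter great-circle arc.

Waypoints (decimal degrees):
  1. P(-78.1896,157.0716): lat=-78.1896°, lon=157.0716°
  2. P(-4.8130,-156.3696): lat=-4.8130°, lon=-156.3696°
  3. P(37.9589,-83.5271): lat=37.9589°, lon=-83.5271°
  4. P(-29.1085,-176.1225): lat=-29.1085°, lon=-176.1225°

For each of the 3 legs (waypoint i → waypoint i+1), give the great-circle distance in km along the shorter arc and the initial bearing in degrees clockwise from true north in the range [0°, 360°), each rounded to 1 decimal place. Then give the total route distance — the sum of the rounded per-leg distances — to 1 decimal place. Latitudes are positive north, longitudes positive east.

Leg 1: φ1=-1.3646660, φ2=-0.0840027, Δφ=1.2806633, Δλ=-5.4705810 rad; a=sin²(Δφ/2)+cosφ1·cosφ2·sin²(Δλ/2)=0.3888164414; c=2·atan2(√a, √(1-a))=1.346554621; dist=6371·c=8578.899 ≈ 8578.9 km; running total=8578.9 km
Leg 1 bearing: y=sinΔλ·cosφ2=0.72352015, x=cosφ1·sinφ2-sinφ1·cosφ2·cosΔλ=0.65350705; θ=atan2(y, x)=47.9106° ≈ 47.9°
Leg 2: φ1=-0.0840027, φ2=0.6625078, Δφ=0.7465105, Δλ=1.2713415 rad; a=sin²(Δφ/2)+cosφ1·cosφ2·sin²(Δλ/2)=0.4099181182; c=2·atan2(√a, √(1-a))=1.389643390; dist=6371·c=8853.418 ≈ 8853.4 km; running total=17432.3 km
Leg 2 bearing: y=sinΔλ·cosφ2=0.75336405, x=cosφ1·sinφ2-sinφ1·cosφ2·cosΔλ=0.63244259; θ=atan2(y, x)=49.9868° ≈ 50.0°
Leg 3: φ1=0.6625078, φ2=-0.5080392, Δφ=-1.1705470, Δλ=-1.6160946 rad; a=sin²(Δφ/2)+cosφ1·cosφ2·sin²(Δλ/2)=0.6652083438; c=2·atan2(√a, √(1-a))=1.907541351; dist=6371·c=12152.946 ≈ 12152.9 km; running total=29585.2 km
Leg 3 bearing: y=sinΔλ·cosφ2=-0.87280383, x=cosφ1·sinφ2-sinφ1·cosφ2·cosΔλ=-0.35921900; θ=atan2(y, x)=-112.3705° <0 so +360° → 247.6295° ≈ 247.6°

Leg 1: dist=8578.9 km, bearing=47.9°
Leg 2: dist=8853.4 km, bearing=50.0°
Leg 3: dist=12152.9 km, bearing=247.6°
Total: 29585.2 km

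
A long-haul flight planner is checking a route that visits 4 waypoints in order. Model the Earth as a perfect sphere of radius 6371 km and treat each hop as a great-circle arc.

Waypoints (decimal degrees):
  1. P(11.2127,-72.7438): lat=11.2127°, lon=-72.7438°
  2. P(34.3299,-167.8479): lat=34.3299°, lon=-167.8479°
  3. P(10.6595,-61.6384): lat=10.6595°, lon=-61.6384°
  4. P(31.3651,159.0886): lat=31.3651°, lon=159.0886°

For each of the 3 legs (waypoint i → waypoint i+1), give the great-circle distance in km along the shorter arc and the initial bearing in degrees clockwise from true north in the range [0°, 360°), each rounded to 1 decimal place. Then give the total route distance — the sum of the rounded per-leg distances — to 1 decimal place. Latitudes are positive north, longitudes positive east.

Leg 1: φ1=0.1956985, φ2=0.5991698, Δφ=0.4034713, Δλ=-1.6598797 rad; a=sin²(Δφ/2)+cosφ1·cosφ2·sin²(Δλ/2)=0.4812016612; c=2·atan2(√a, √(1-a))=1.533190786; dist=6371·c=9767.958 ≈ 9768.0 km; running total=9768.0 km
Leg 1 bearing: y=sinΔλ·cosφ2=-0.82252954, x=cosφ1·sinφ2-sinφ1·cosφ2·cosΔλ=0.56747832; θ=atan2(y, x)=-55.3975° <0 so +360° → 304.6025° ≈ 304.6°
Leg 2: φ1=0.5991698, φ2=0.1860434, Δφ=-0.4131264, Δλ=1.8537055 rad; a=sin²(Δφ/2)+cosφ1·cosφ2·sin²(Δλ/2)=0.5611146270; c=2·atan2(√a, √(1-a))=1.693331996; dist=6371·c=10788.218 ≈ 10788.2 km; running total=20556.2 km
Leg 2 bearing: y=sinΔλ·cosφ2=0.94367718, x=cosφ1·sinφ2-sinφ1·cosφ2·cosΔλ=0.30746281; θ=atan2(y, x)=71.9537° ≈ 72.0°
Leg 3: φ1=0.1860434, φ2=0.5474243, Δφ=0.3613809, Δλ=3.8524129 rad; a=sin²(Δφ/2)+cosφ1·cosφ2·sin²(Δλ/2)=0.7698209798; c=2·atan2(√a, √(1-a))=2.140808099; dist=6371·c=13639.088 ≈ 13639.1 km; running total=34195.3 km
Leg 3 bearing: y=sinΔλ·cosφ2=-0.55711095, x=cosφ1·sinφ2-sinφ1·cosφ2·cosΔλ=0.63120040; θ=atan2(y, x)=-41.4323° <0 so +360° → 318.5677° ≈ 318.6°

Leg 1: dist=9768.0 km, bearing=304.6°
Leg 2: dist=10788.2 km, bearing=72.0°
Leg 3: dist=13639.1 km, bearing=318.6°
Total: 34195.3 km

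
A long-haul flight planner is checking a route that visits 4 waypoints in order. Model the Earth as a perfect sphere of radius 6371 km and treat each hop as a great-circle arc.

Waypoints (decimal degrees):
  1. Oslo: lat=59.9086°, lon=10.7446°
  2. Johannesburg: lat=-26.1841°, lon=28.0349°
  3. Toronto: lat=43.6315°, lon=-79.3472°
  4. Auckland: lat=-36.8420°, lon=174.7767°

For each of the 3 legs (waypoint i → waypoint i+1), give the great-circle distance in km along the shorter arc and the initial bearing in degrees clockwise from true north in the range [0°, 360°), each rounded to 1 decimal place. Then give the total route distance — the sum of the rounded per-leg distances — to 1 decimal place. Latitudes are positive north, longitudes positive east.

Leg 1: φ1=1.0456023, φ2=-0.4569988, Δφ=-1.5026011, Δλ=0.3017727 rad; a=sin²(Δφ/2)+cosφ1·cosφ2·sin²(Δλ/2)=0.4760947029; c=2·atan2(√a, √(1-a))=1.522967499; dist=6371·c=9702.826 ≈ 9702.8 km; running total=9702.8 km
Leg 1 bearing: y=sinΔλ·cosφ2=0.26671346, x=cosφ1·sinφ2-sinφ1·cosφ2·cosΔλ=-0.96258926; θ=atan2(y, x)=164.5131° ≈ 164.5°
Leg 2: φ1=-0.4569988, φ2=0.7615133, Δφ=1.2185121, Δλ=-1.8741712 rad; a=sin²(Δφ/2)+cosφ1·cosφ2·sin²(Δλ/2)=0.7492568001; c=2·atan2(√a, √(1-a))=2.092679604; dist=6371·c=13332.462 ≈ 13332.5 km; running total=23035.3 km
Leg 2 bearing: y=sinΔλ·cosφ2=-0.69073969, x=cosφ1·sinφ2-sinφ1·cosφ2·cosΔλ=0.52379660; θ=atan2(y, x)=-52.8265° <0 so +360° → 307.1735° ≈ 307.2°
Leg 3: φ1=0.7615133, φ2=-0.6430142, Δφ=-1.4045275, Δλ=4.4352988 rad; a=sin²(Δφ/2)+cosφ1·cosφ2·sin²(Δλ/2)=0.7860994807; c=2·atan2(√a, √(1-a))=2.179980967; dist=6371·c=13888.659 ≈ 13888.7 km; running total=36924.0 km
Leg 3 bearing: y=sinΔλ·cosφ2=-0.76976531, x=cosφ1·sinφ2-sinφ1·cosφ2·cosΔλ=-0.28293058; θ=atan2(y, x)=-110.1811° <0 so +360° → 249.8189° ≈ 249.8°

Leg 1: dist=9702.8 km, bearing=164.5°
Leg 2: dist=13332.5 km, bearing=307.2°
Leg 3: dist=13888.7 km, bearing=249.8°
Total: 36924.0 km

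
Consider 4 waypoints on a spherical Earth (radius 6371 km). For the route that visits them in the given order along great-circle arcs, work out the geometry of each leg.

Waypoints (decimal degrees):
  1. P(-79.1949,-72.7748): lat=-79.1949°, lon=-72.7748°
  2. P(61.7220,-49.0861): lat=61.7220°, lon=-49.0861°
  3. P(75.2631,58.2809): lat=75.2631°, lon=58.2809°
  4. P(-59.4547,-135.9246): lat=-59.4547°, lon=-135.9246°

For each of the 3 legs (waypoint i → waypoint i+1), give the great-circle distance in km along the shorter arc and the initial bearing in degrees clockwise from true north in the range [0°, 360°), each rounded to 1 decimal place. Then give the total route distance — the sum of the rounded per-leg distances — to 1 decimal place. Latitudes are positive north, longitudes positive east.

Leg 1: φ1=-1.3822118, φ2=1.0772521, Δφ=2.4594639, Δλ=0.4134458 rad; a=sin²(Δφ/2)+cosφ1·cosφ2·sin²(Δλ/2)=0.8918578228; c=2·atan2(√a, √(1-a))=2.471421943; dist=6371·c=15745.429 ≈ 15745.4 km; running total=15745.4 km
Leg 1 bearing: y=sinΔλ·cosφ2=0.19033724, x=cosφ1·sinφ2-sinφ1·cosφ2·cosΔλ=0.59123728; θ=atan2(y, x)=17.8449° ≈ 17.8°
Leg 2: φ1=1.0772521, φ2=1.3135889, Δφ=0.2363368, Δλ=1.8739077 rad; a=sin²(Δφ/2)+cosφ1·cosφ2·sin²(Δλ/2)=0.0921413900; c=2·atan2(√a, √(1-a))=0.616828316; dist=6371·c=3929.813 ≈ 3929.8 km; running total=19675.2 km
Leg 2 bearing: y=sinΔλ·cosφ2=0.24278423, x=cosφ1·sinφ2-sinφ1·cosφ2·cosΔλ=0.52503451; θ=atan2(y, x)=24.8166° ≈ 24.8°
Leg 3: φ1=1.3135889, φ2=-1.0376803, Δφ=-2.3512692, Δλ=-3.3895254 rad; a=sin²(Δφ/2)+cosφ1·cosφ2·sin²(Δλ/2)=0.9791124377; c=2·atan2(√a, √(1-a))=2.851526216; dist=6371·c=18167.074 ≈ 18167.1 km; running total=37842.3 km
Leg 3 bearing: y=sinΔλ·cosφ2=0.12471728, x=cosφ1·sinφ2-sinφ1·cosφ2·cosΔλ=0.25739209; θ=atan2(y, x)=25.8521° ≈ 25.9°

Leg 1: dist=15745.4 km, bearing=17.8°
Leg 2: dist=3929.8 km, bearing=24.8°
Leg 3: dist=18167.1 km, bearing=25.9°
Total: 37842.3 km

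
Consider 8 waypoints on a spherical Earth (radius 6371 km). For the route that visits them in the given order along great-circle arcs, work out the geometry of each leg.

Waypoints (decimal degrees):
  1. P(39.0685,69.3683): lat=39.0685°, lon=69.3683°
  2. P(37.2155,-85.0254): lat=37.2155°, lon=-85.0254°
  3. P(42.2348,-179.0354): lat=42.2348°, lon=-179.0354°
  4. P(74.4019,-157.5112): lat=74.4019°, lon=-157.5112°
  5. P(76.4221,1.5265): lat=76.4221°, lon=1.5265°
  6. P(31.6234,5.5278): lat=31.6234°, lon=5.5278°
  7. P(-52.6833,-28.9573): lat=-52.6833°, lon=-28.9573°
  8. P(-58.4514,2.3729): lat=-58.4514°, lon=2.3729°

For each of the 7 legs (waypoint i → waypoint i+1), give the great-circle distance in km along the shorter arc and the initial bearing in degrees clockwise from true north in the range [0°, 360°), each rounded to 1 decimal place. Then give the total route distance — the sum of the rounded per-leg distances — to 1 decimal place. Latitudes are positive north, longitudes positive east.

Leg 1: φ1=0.6818740, φ2=0.6495330, Δφ=-0.0323410, Δλ=-2.6946784 rad; a=sin²(Δφ/2)+cosφ1·cosφ2·sin²(Δλ/2)=0.5881918892; c=2·atan2(√a, √(1-a))=1.748107738; dist=6371·c=11137.194 ≈ 11137.2 km; running total=11137.2 km
Leg 1 bearing: y=sinΔλ·cosφ2=-0.34417751, x=cosφ1·sinφ2-sinφ1·cosφ2·cosΔλ=0.92218794; θ=atan2(y, x)=-20.4665° <0 so +360° → 339.5335° ≈ 339.5°
Leg 2: φ1=0.6495330, φ2=0.7371363, Δφ=0.0876033, Δλ=-1.6407840 rad; a=sin²(Δφ/2)+cosφ1·cosφ2·sin²(Δλ/2)=0.3173472422; c=2·atan2(√a, √(1-a))=1.196835347; dist=6371·c=7625.038 ≈ 7625.0 km; running total=18762.2 km
Leg 2 bearing: y=sinΔλ·cosφ2=-0.73858388, x=cosφ1·sinφ2-sinφ1·cosφ2·cosΔλ=0.56660898; θ=atan2(y, x)=-52.5062° <0 so +360° → 307.4938° ≈ 307.5°
Leg 3: φ1=0.7371363, φ2=1.2985581, Δφ=0.5614218, Δλ=0.3756682 rad; a=sin²(Δφ/2)+cosφ1·cosφ2·sin²(Δλ/2)=0.0836922735; c=2·atan2(√a, √(1-a))=0.586982969; dist=6371·c=3739.668 ≈ 3739.7 km; running total=22501.9 km
Leg 3 bearing: y=sinΔλ·cosφ2=0.09865340, x=cosφ1·sinφ2-sinφ1·cosφ2·cosΔλ=0.54499451; θ=atan2(y, x)=10.2604° ≈ 10.3°
Leg 4: φ1=1.2985581, φ2=1.3338173, Δφ=0.0352591, Δλ=2.7757315 rad; a=sin²(Δφ/2)+cosφ1·cosφ2·sin²(Δλ/2)=0.0613478561; c=2·atan2(√a, √(1-a))=0.500580124; dist=6371·c=3189.196 ≈ 3189.2 km; running total=25691.1 km
Leg 4 bearing: y=sinΔλ·cosφ2=0.08398881, x=cosφ1·sinφ2-sinφ1·cosφ2·cosΔλ=0.47252838; θ=atan2(y, x)=10.0787° ≈ 10.1°
Leg 5: φ1=1.3338173, φ2=0.5519325, Δφ=-0.7818848, Δλ=0.0698359 rad; a=sin²(Δφ/2)+cosφ1·cosφ2·sin²(Δλ/2)=0.1454502783; c=2·atan2(√a, √(1-a))=0.782576128; dist=6371·c=4985.793 ≈ 4985.8 km; running total=30676.9 km
Leg 5 bearing: y=sinΔλ·cosφ2=0.05941781, x=cosφ1·sinφ2-sinφ1·cosφ2·cosΔλ=-0.70260053; θ=atan2(y, x)=175.1661° ≈ 175.2°
Leg 6: φ1=0.5519325, φ2=-0.9194970, Δφ=-1.4714295, Δλ=-0.6018785 rad; a=sin²(Δφ/2)+cosφ1·cosφ2·sin²(Δλ/2)=0.4957537057; c=2·atan2(√a, √(1-a))=1.562303636; dist=6371·c=9953.436 ≈ 9953.4 km; running total=40630.3 km
Leg 6 bearing: y=sinΔλ·cosφ2=-0.34323698, x=cosφ1·sinφ2-sinφ1·cosφ2·cosΔλ=-0.93921044; θ=atan2(y, x)=-159.9250° <0 so +360° → 200.0750° ≈ 200.1°
Leg 7: φ1=-0.9194970, φ2=-1.0201694, Δφ=-0.1006723, Δλ=0.5468151 rad; a=sin²(Δφ/2)+cosφ1·cosφ2·sin²(Δλ/2)=0.0256569595; c=2·atan2(√a, √(1-a))=0.321741754; dist=6371·c=2049.817 ≈ 2049.8 km; running total=42680.1 km
Leg 7 bearing: y=sinΔλ·cosφ2=0.27205924, x=cosφ1·sinφ2-sinφ1·cosφ2·cosΔλ=-0.16117845; θ=atan2(y, x)=120.6441° ≈ 120.6°

Leg 1: dist=11137.2 km, bearing=339.5°
Leg 2: dist=7625.0 km, bearing=307.5°
Leg 3: dist=3739.7 km, bearing=10.3°
Leg 4: dist=3189.2 km, bearing=10.1°
Leg 5: dist=4985.8 km, bearing=175.2°
Leg 6: dist=9953.4 km, bearing=200.1°
Leg 7: dist=2049.8 km, bearing=120.6°
Total: 42680.1 km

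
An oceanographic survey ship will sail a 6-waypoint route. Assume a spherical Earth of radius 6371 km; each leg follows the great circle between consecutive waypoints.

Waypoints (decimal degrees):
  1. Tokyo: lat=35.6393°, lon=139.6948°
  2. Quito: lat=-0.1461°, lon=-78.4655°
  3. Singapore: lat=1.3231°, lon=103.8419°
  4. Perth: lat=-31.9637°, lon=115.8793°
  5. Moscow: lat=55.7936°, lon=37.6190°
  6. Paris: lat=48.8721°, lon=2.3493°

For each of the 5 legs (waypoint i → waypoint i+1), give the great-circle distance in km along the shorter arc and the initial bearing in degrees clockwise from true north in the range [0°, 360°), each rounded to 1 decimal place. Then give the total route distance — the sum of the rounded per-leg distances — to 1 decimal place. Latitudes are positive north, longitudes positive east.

Leg 1: dist=14436.3 km, bearing=53.6°
Leg 2: dist=19727.1 km, bearing=297.0°
Leg 3: dist=3912.5 km, bearing=162.1°
Leg 4: dist=12222.9 km, bearing=324.2°
Leg 5: dist=2485.9 km, bearing=266.9°
Total: 52784.7 km

Leg 1: φ1=0.6220231, φ2=-0.0025499, Δφ=-0.6245731, Δλ=-3.8076155 rad; a=sin²(Δφ/2)+cosφ1·cosφ2·sin²(Δλ/2)=0.8202493509; c=2·atan2(√a, √(1-a))=2.265943803; dist=6371·c=14436.328 ≈ 14436.3 km; running total=14436.3 km
Leg 1 bearing: y=sinΔλ·cosφ2=0.61786172, x=cosφ1·sinφ2-sinφ1·cosφ2·cosΔλ=0.45607928; θ=atan2(y, x)=53.5668° ≈ 53.6°
Leg 2: φ1=-0.0025499, φ2=0.0230925, Δφ=0.0256424, Δλ=3.1818644 rad; a=sin²(Δφ/2)+cosφ1·cosφ2·sin²(Δλ/2)=0.9994892161; c=2·atan2(√a, √(1-a))=3.096387746; dist=6371·c=19727.086 ≈ 19727.1 km; running total=34163.4 km
Leg 2 bearing: y=sinΔλ·cosφ2=-0.04025011, x=cosφ1·sinφ2-sinφ1·cosφ2·cosΔλ=0.02054315; θ=atan2(y, x)=-62.9608° <0 so +360° → 297.0392° ≈ 297.0°
Leg 3: φ1=0.0230925, φ2=-0.5578718, Δφ=-0.5809643, Δλ=0.2100923 rad; a=sin²(Δφ/2)+cosφ1·cosφ2·sin²(Δλ/2)=0.0913578675; c=2·atan2(√a, √(1-a))=0.614114081; dist=6371·c=3912.521 ≈ 3912.5 km; running total=38075.9 km
Leg 3 bearing: y=sinΔλ·cosφ2=0.17693053, x=cosφ1·sinφ2-sinφ1·cosφ2·cosΔλ=-0.54839951; θ=atan2(y, x)=162.1187° ≈ 162.1°
Leg 4: φ1=-0.5578718, φ2=0.9737820, Δφ=1.5316538, Δλ=-1.3658999 rad; a=sin²(Δφ/2)+cosφ1·cosφ2·sin²(Δλ/2)=0.6703835613; c=2·atan2(√a, √(1-a))=1.918529063; dist=6371·c=12222.949 ≈ 12222.9 km; running total=50298.8 km
Leg 4 bearing: y=sinΔλ·cosφ2=-0.55041620, x=cosφ1·sinφ2-sinφ1·cosφ2·cosΔλ=0.76218093; θ=atan2(y, x)=-35.8353° <0 so +360° → 324.1647° ≈ 324.2°
Leg 5: φ1=0.9737820, φ2=0.8529791, Δφ=-0.1208030, Δλ=-0.6155724 rad; a=sin²(Δφ/2)+cosφ1·cosφ2·sin²(Δλ/2)=0.0375805225; c=2·atan2(√a, √(1-a))=0.390184354; dist=6371·c=2485.865 ≈ 2485.9 km; running total=52784.7 km
Leg 5 bearing: y=sinΔλ·cosφ2=-0.37979736, x=cosφ1·sinφ2-sinφ1·cosφ2·cosΔλ=-0.02066092; θ=atan2(y, x)=-93.1138° <0 so +360° → 266.8862° ≈ 266.9°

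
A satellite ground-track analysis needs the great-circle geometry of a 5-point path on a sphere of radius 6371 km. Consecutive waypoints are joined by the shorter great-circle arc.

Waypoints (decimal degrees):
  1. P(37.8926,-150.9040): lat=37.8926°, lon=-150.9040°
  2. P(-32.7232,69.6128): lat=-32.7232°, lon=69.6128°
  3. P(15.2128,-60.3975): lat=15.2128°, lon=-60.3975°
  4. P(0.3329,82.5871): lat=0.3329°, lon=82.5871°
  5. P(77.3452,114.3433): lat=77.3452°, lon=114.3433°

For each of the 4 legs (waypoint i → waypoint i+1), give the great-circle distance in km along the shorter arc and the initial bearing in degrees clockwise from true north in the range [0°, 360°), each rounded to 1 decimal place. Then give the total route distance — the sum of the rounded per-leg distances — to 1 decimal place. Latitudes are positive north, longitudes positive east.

Leg 1: φ1=0.6613506, φ2=-0.5711276, Δφ=-1.2324782, Δλ=3.8487442 rad; a=sin²(Δφ/2)+cosφ1·cosφ2·sin²(Δλ/2)=0.9183678485; c=2·atan2(√a, √(1-a))=2.562091083; dist=6371·c=16323.082 ≈ 16323.1 km; running total=16323.1 km
Leg 1 bearing: y=sinΔλ·cosφ2=-0.54656298, x=cosφ1·sinφ2-sinφ1·cosφ2·cosΔλ=-0.03379774; θ=atan2(y, x)=-93.5385° <0 so +360° → 266.4615° ≈ 266.5°
Leg 2: φ1=-0.5711276, φ2=0.2655134, Δφ=0.8366410, Δλ=-2.2691078 rad; a=sin²(Δφ/2)+cosφ1·cosφ2·sin²(Δλ/2)=0.8318925385; c=2·atan2(√a, √(1-a))=2.296664577; dist=6371·c=14632.050 ≈ 14632.1 km; running total=30955.2 km
Leg 2 bearing: y=sinΔλ·cosφ2=-0.73908912, x=cosφ1·sinφ2-sinφ1·cosφ2·cosΔλ=-0.11461521; θ=atan2(y, x)=-98.8150° <0 so +360° → 261.1850° ≈ 261.2°
Leg 3: φ1=0.2655134, φ2=0.0058102, Δφ=-0.2597032, Δλ=2.4955520 rad; a=sin²(Δφ/2)+cosφ1·cosφ2·sin²(Δλ/2)=0.8844779526; c=2·atan2(√a, √(1-a))=2.448002691; dist=6371·c=15596.225 ≈ 15596.2 km; running total=46551.4 km
Leg 3 bearing: y=sinΔλ·cosφ2=0.60201950, x=cosφ1·sinφ2-sinφ1·cosφ2·cosΔλ=0.21512634; θ=atan2(y, x)=70.3361° ≈ 70.3°
Leg 4: φ1=0.0058102, φ2=1.3499284, Δφ=1.3441182, Δλ=0.5542502 rad; a=sin²(Δφ/2)+cosφ1·cosφ2·sin²(Δλ/2)=0.4040271821; c=2·atan2(√a, √(1-a))=1.377652064; dist=6371·c=8777.021 ≈ 8777.0 km; running total=55328.4 km
Leg 4 bearing: y=sinΔλ·cosφ2=0.11530129, x=cosφ1·sinφ2-sinφ1·cosφ2·cosΔλ=0.97460889; θ=atan2(y, x)=6.7470° ≈ 6.7°

Leg 1: dist=16323.1 km, bearing=266.5°
Leg 2: dist=14632.1 km, bearing=261.2°
Leg 3: dist=15596.2 km, bearing=70.3°
Leg 4: dist=8777.0 km, bearing=6.7°
Total: 55328.4 km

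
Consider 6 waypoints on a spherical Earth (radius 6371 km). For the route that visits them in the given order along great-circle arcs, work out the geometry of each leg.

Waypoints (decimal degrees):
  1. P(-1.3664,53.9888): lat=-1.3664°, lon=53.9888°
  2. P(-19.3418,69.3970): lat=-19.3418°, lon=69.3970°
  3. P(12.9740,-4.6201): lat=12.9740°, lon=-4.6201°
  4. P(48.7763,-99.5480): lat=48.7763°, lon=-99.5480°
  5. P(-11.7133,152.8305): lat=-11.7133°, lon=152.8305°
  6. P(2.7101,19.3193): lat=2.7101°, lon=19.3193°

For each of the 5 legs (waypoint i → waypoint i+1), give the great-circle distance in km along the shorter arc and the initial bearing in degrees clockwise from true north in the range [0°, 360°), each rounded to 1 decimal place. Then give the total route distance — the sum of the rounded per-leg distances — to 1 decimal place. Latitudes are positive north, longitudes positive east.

Leg 1: φ1=-0.0238482, φ2=-0.3375781, Δφ=-0.3137299, Δλ=0.2689238 rad; a=sin²(Δφ/2)+cosφ1·cosφ2·sin²(Δλ/2)=0.0413576230; c=2·atan2(√a, √(1-a))=0.409588547; dist=6371·c=2609.489 ≈ 2609.5 km; running total=2609.5 km
Leg 1 bearing: y=sinΔλ·cosφ2=0.25069821, x=cosφ1·sinφ2-sinφ1·cosφ2·cosΔλ=-0.30941734; θ=atan2(y, x)=140.9847° ≈ 141.0°
Leg 2: φ1=-0.3375781, φ2=0.2264390, Δφ=0.5640171, Δλ=-1.2918421 rad; a=sin²(Δφ/2)+cosφ1·cosφ2·sin²(Δλ/2)=0.4105904151; c=2·atan2(√a, √(1-a))=1.391010181; dist=6371·c=8862.126 ≈ 8862.1 km; running total=11471.6 km
Leg 2 bearing: y=sinΔλ·cosφ2=-0.93680277, x=cosφ1·sinφ2-sinφ1·cosφ2·cosΔλ=0.30070629; θ=atan2(y, x)=-72.2038° <0 so +360° → 287.7962° ≈ 287.8°
Leg 3: φ1=0.2264390, φ2=0.8513070, Δφ=0.6248680, Δλ=-1.6568044 rad; a=sin²(Δφ/2)+cosφ1·cosφ2·sin²(Δλ/2)=0.4431508795; c=2·atan2(√a, √(1-a))=1.456851681; dist=6371·c=9281.602 ≈ 9281.6 km; running total=20753.2 km
Leg 3 bearing: y=sinΔλ·cosφ2=-0.65656469, x=cosφ1·sinφ2-sinφ1·cosφ2·cosΔλ=0.74565107; θ=atan2(y, x)=-41.3647° <0 so +360° → 318.6353° ≈ 318.6°
Leg 4: φ1=0.8513070, φ2=-0.2044357, Δφ=-1.0557427, Δλ=4.4048358 rad; a=sin²(Δφ/2)+cosφ1·cosφ2·sin²(Δλ/2)=0.6740195664; c=2·atan2(√a, √(1-a))=1.926274980; dist=6371·c=12272.298 ≈ 12272.3 km; running total=33025.5 km
Leg 4 bearing: y=sinΔλ·cosφ2=-0.93322998, x=cosφ1·sinφ2-sinφ1·cosφ2·cosΔλ=0.08916590; θ=atan2(y, x)=-84.5422° <0 so +360° → 275.4578° ≈ 275.5°
Leg 5: φ1=-0.2044357, φ2=0.0473002, Δφ=0.2517358, Δλ=-2.3302100 rad; a=sin²(Δφ/2)+cosφ1·cosφ2·sin²(Δλ/2)=0.8415019723; c=2·atan2(√a, √(1-a))=2.322663752; dist=6371·c=14797.691 ≈ 14797.7 km; running total=47823.2 km
Leg 5 bearing: y=sinΔλ·cosφ2=-0.72442866, x=cosφ1·sinφ2-sinφ1·cosφ2·cosΔλ=-0.09332057; θ=atan2(y, x)=-97.3404° <0 so +360° → 262.6596° ≈ 262.7°

Leg 1: dist=2609.5 km, bearing=141.0°
Leg 2: dist=8862.1 km, bearing=287.8°
Leg 3: dist=9281.6 km, bearing=318.6°
Leg 4: dist=12272.3 km, bearing=275.5°
Leg 5: dist=14797.7 km, bearing=262.7°
Total: 47823.2 km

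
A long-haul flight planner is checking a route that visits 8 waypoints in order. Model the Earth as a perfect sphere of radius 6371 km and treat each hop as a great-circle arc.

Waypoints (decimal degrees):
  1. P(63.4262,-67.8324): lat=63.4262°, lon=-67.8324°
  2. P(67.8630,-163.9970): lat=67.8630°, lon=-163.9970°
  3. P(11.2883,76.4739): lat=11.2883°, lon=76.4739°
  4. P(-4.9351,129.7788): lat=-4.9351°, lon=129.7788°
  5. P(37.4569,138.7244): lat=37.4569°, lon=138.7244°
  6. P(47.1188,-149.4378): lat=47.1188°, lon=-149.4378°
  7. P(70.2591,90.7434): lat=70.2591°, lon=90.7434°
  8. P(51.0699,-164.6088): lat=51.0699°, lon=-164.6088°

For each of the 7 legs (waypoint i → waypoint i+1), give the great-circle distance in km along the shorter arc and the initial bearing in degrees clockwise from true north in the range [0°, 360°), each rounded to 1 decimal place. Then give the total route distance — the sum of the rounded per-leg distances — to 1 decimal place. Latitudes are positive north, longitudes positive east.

Leg 1: φ1=1.1069960, φ2=1.1844328, Δφ=0.0774368, Δλ=-1.6783889 rad; a=sin²(Δφ/2)+cosφ1·cosφ2·sin²(Δλ/2)=0.0948352105; c=2·atan2(√a, √(1-a))=0.626081984; dist=6371·c=3988.768 ≈ 3988.8 km; running total=3988.8 km
Leg 1 bearing: y=sinΔλ·cosφ2=-0.37464354, x=cosφ1·sinφ2-sinφ1·cosφ2·cosΔλ=0.45056431; θ=atan2(y, x)=-39.7435° <0 so +360° → 320.2565° ≈ 320.3°
Leg 2: φ1=1.1844328, φ2=0.1970180, Δφ=-0.9874148, Δλ=4.1970090 rad; a=sin²(Δφ/2)+cosφ1·cosφ2·sin²(Δλ/2)=0.5004066885; c=2·atan2(√a, √(1-a))=1.571609704; dist=6371·c=10012.725 ≈ 10012.7 km; running total=14001.5 km
Leg 2 bearing: y=sinΔλ·cosφ2=-0.85327299, x=cosφ1·sinφ2-sinφ1·cosφ2·cosΔλ=0.52146384; θ=atan2(y, x)=-58.5695° <0 so +360° → 301.4305° ≈ 301.4°
Leg 3: φ1=0.1970180, φ2=-0.0861337, Δφ=-0.2831517, Δλ=0.9303460 rad; a=sin²(Δφ/2)+cosφ1·cosφ2·sin²(Δλ/2)=0.2165076342; c=2·atan2(√a, √(1-a))=0.967955616; dist=6371·c=6166.845 ≈ 6166.8 km; running total=20168.3 km
Leg 3 bearing: y=sinΔλ·cosφ2=0.79885420, x=cosφ1·sinφ2-sinφ1·cosφ2·cosΔλ=-0.20089867; θ=atan2(y, x)=104.1162° ≈ 104.1°
Leg 4: φ1=-0.0861337, φ2=0.6537462, Δφ=0.7398800, Δλ=0.1561302 rad; a=sin²(Δφ/2)+cosφ1·cosφ2·sin²(Δλ/2)=0.1355351511; c=2·atan2(√a, √(1-a))=0.754039104; dist=6371·c=4803.983 ≈ 4804.0 km; running total=24972.3 km
Leg 4 bearing: y=sinΔλ·cosφ2=0.12343494, x=cosφ1·sinφ2-sinφ1·cosφ2·cosΔλ=0.67336863; θ=atan2(y, x)=10.3875° ≈ 10.4°
Leg 5: φ1=0.6537462, φ2=0.8223782, Δφ=0.1686320, Δλ=-5.0293792 rad; a=sin²(Δφ/2)+cosφ1·cosφ2·sin²(Δλ/2)=0.1929906693; c=2·atan2(√a, √(1-a))=0.909654278; dist=6371·c=5795.407 ≈ 5795.4 km; running total=30767.7 km
Leg 5 bearing: y=sinΔλ·cosφ2=0.64657750, x=cosφ1·sinφ2-sinφ1·cosφ2·cosΔλ=0.45267937; θ=atan2(y, x)=55.0035° ≈ 55.0°
Leg 6: φ1=0.8223782, φ2=1.2262526, Δφ=0.4038744, Δλ=4.1919527 rad; a=sin²(Δφ/2)+cosφ1·cosφ2·sin²(Δλ/2)=0.2122953073; c=2·atan2(√a, √(1-a))=0.957691713; dist=6371·c=6101.454 ≈ 6101.5 km; running total=36869.2 km
Leg 6 bearing: y=sinΔλ·cosφ2=-0.29304764, x=cosφ1·sinφ2-sinφ1·cosφ2·cosΔλ=0.76356213; θ=atan2(y, x)=-20.9963° <0 so +360° → 339.0037° ≈ 339.0°
Leg 7: φ1=1.2262526, φ2=0.8913379, Δφ=-0.3349147, Δλ=-4.4567366 rad; a=sin²(Δφ/2)+cosφ1·cosφ2·sin²(Δλ/2)=0.1607382284; c=2·atan2(√a, √(1-a))=0.825045500; dist=6371·c=5256.365 ≈ 5256.4 km; running total=42125.6 km
Leg 7 bearing: y=sinΔλ·cosφ2=0.60794882, x=cosφ1·sinφ2-sinφ1·cosφ2·cosΔλ=0.41231546; θ=atan2(y, x)=55.8546° ≈ 55.9°

Leg 1: dist=3988.8 km, bearing=320.3°
Leg 2: dist=10012.7 km, bearing=301.4°
Leg 3: dist=6166.8 km, bearing=104.1°
Leg 4: dist=4804.0 km, bearing=10.4°
Leg 5: dist=5795.4 km, bearing=55.0°
Leg 6: dist=6101.5 km, bearing=339.0°
Leg 7: dist=5256.4 km, bearing=55.9°
Total: 42125.6 km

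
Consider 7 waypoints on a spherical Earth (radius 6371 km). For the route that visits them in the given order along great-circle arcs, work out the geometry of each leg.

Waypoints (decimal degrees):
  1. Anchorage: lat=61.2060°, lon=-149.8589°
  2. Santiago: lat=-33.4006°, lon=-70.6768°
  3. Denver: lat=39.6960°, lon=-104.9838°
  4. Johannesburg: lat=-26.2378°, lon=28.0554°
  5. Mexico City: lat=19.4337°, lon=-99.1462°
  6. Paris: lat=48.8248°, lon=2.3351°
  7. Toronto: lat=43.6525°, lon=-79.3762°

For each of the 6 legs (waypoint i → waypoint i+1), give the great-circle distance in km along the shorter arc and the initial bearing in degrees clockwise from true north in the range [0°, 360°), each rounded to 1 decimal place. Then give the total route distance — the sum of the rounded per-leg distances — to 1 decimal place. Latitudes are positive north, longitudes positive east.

Leg 1: φ1=1.0682462, φ2=-0.5829504, Δφ=-1.6511967, Δλ=1.3819884 rad; a=sin²(Δφ/2)+cosφ1·cosφ2·sin²(Δλ/2)=0.7034768883; c=2·atan2(√a, √(1-a))=1.989913042; dist=6371·c=12677.736 ≈ 12677.7 km; running total=12677.7 km
Leg 1 bearing: y=sinΔλ·cosφ2=0.82000584, x=cosφ1·sinφ2-sinφ1·cosφ2·cosΔλ=-0.40246621; θ=atan2(y, x)=116.1422° ≈ 116.1°
Leg 2: φ1=-0.5829504, φ2=0.6928259, Δφ=1.2757763, Δλ=-0.5987701 rad; a=sin²(Δφ/2)+cosφ1·cosφ2·sin²(Δλ/2)=0.4104967583; c=2·atan2(√a, √(1-a))=1.390819796; dist=6371·c=8860.913 ≈ 8860.9 km; running total=21538.6 km
Leg 2 bearing: y=sinΔλ·cosφ2=-0.43367947, x=cosφ1·sinφ2-sinφ1·cosφ2·cosΔλ=0.88310746; θ=atan2(y, x)=-26.1549° <0 so +360° → 333.8451° ≈ 333.8°
Leg 3: φ1=0.6928259, φ2=-0.4579360, Δφ=-1.1507619, Δλ=2.3219721 rad; a=sin²(Δφ/2)+cosφ1·cosφ2·sin²(Δλ/2)=0.8767056507; c=2·atan2(√a, √(1-a))=2.424031001; dist=6371·c=15443.502 ≈ 15443.5 km; running total=36982.1 km
Leg 3 bearing: y=sinΔλ·cosφ2=0.65558138, x=cosφ1·sinφ2-sinφ1·cosφ2·cosΔλ=0.05083763; θ=atan2(y, x)=85.5658° ≈ 85.6°
Leg 4: φ1=-0.4579360, φ2=0.3391821, Δφ=0.7971180, Δλ=-2.2200867 rad; a=sin²(Δφ/2)+cosφ1·cosφ2·sin²(Δλ/2)=0.8292602137; c=2·atan2(√a, √(1-a))=2.289647347; dist=6371·c=14587.343 ≈ 14587.3 km; running total=51569.4 km
Leg 4 bearing: y=sinΔλ·cosφ2=-0.75113340, x=cosφ1·sinφ2-sinφ1·cosφ2·cosΔλ=0.04636234; θ=atan2(y, x)=-86.4680° <0 so +360° → 273.5320° ≈ 273.5°
Leg 5: φ1=0.3391821, φ2=0.8521535, Δφ=0.5129715, Δλ=1.7711828 rad; a=sin²(Δφ/2)+cosφ1·cosφ2·sin²(Δλ/2)=0.4365723855; c=2·atan2(√a, √(1-a))=1.443598379; dist=6371·c=9197.165 ≈ 9197.2 km; running total=60766.6 km
Leg 5 bearing: y=sinΔλ·cosφ2=0.64518968, x=cosφ1·sinφ2-sinφ1·cosφ2·cosΔλ=0.75341756; θ=atan2(y, x)=40.5751° ≈ 40.6°
Leg 6: φ1=0.8521535, φ2=0.7618799, Δφ=-0.0902737, Δλ=-1.4261312 rad; a=sin²(Δφ/2)+cosφ1·cosφ2·sin²(Δλ/2)=0.2058763631; c=2·atan2(√a, √(1-a))=0.941906588; dist=6371·c=6000.887 ≈ 6000.9 km; running total=66767.5 km
Leg 6 bearing: y=sinΔλ·cosφ2=-0.71598174, x=cosφ1·sinφ2-sinφ1·cosφ2·cosΔλ=0.37594587; θ=atan2(y, x)=-62.2970° <0 so +360° → 297.7030° ≈ 297.7°

Leg 1: dist=12677.7 km, bearing=116.1°
Leg 2: dist=8860.9 km, bearing=333.8°
Leg 3: dist=15443.5 km, bearing=85.6°
Leg 4: dist=14587.3 km, bearing=273.5°
Leg 5: dist=9197.2 km, bearing=40.6°
Leg 6: dist=6000.9 km, bearing=297.7°
Total: 66767.5 km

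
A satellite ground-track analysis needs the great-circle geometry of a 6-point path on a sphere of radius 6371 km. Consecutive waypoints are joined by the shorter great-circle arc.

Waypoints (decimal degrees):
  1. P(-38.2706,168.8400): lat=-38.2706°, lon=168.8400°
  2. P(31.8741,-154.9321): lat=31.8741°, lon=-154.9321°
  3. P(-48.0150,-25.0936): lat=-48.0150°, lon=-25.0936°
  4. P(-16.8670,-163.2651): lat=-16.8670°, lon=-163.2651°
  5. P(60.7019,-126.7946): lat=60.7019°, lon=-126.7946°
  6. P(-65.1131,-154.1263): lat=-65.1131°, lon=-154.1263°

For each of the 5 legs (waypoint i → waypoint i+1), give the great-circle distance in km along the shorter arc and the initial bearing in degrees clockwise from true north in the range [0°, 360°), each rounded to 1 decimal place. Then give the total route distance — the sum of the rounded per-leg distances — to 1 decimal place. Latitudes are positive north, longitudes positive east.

Leg 1: φ1=-0.6679480, φ2=0.5563080, Δφ=1.2242560, Δλ=-5.6508892 rad; a=sin²(Δφ/2)+cosφ1·cosφ2·sin²(Δλ/2)=0.3946237419; c=2·atan2(√a, √(1-a))=1.358451624; dist=6371·c=8654.695 ≈ 8654.7 km; running total=8654.7 km
Leg 1 bearing: y=sinΔλ·cosφ2=0.50188216, x=cosφ1·sinφ2-sinφ1·cosφ2·cosΔλ=0.83886690; θ=atan2(y, x)=30.8915° ≈ 30.9°
Leg 2: φ1=0.5563080, φ2=-0.8380198, Δφ=-1.3943278, Δλ=2.2661093 rad; a=sin²(Δφ/2)+cosφ1·cosφ2·sin²(Δλ/2)=0.8782160781; c=2·atan2(√a, √(1-a))=2.428637283; dist=6371·c=15472.848 ≈ 15472.8 km; running total=24127.5 km
Leg 2 bearing: y=sinΔλ·cosφ2=0.51364469, x=cosφ1·sinφ2-sinφ1·cosφ2·cosΔλ=-0.40494386; θ=atan2(y, x)=128.2513° ≈ 128.3°
Leg 3: φ1=-0.8380198, φ2=-0.2943847, Δφ=0.5436352, Δλ=-2.4115476 rad; a=sin²(Δφ/2)+cosφ1·cosφ2·sin²(Δλ/2)=0.6306678853; c=2·atan2(√a, √(1-a))=1.835202134; dist=6371·c=11692.073 ≈ 11692.1 km; running total=35819.6 km
Leg 3 bearing: y=sinΔλ·cosφ2=-0.63821360, x=cosφ1·sinφ2-sinφ1·cosφ2·cosΔλ=-0.72414572; θ=atan2(y, x)=-138.6092° <0 so +360° → 221.3908° ≈ 221.4°
Leg 4: φ1=-0.2943847, φ2=1.0594480, Δφ=1.3538327, Δλ=0.6365303 rad; a=sin²(Δφ/2)+cosφ1·cosφ2·sin²(Δλ/2)=0.4382227077; c=2·atan2(√a, √(1-a))=1.446925204; dist=6371·c=9218.360 ≈ 9218.4 km; running total=45038.0 km
Leg 4 bearing: y=sinΔλ·cosφ2=0.29087606, x=cosφ1·sinφ2-sinφ1·cosφ2·cosΔλ=0.94874938; θ=atan2(y, x)=17.0450° ≈ 17.0°
Leg 5: φ1=1.0594480, φ2=-1.1364380, Δφ=-2.1958860, Δλ=-0.4770282 rad; a=sin²(Δφ/2)+cosφ1·cosφ2·sin²(Δλ/2)=0.8040798803; c=2·atan2(√a, √(1-a))=2.224536630; dist=6371·c=14172.523 ≈ 14172.5 km; running total=59210.5 km
Leg 5 bearing: y=sinΔλ·cosφ2=-0.19321963, x=cosφ1·sinφ2-sinφ1·cosφ2·cosΔλ=-0.76994018; θ=atan2(y, x)=-165.9123° <0 so +360° → 194.0877° ≈ 194.1°

Leg 1: dist=8654.7 km, bearing=30.9°
Leg 2: dist=15472.8 km, bearing=128.3°
Leg 3: dist=11692.1 km, bearing=221.4°
Leg 4: dist=9218.4 km, bearing=17.0°
Leg 5: dist=14172.5 km, bearing=194.1°
Total: 59210.5 km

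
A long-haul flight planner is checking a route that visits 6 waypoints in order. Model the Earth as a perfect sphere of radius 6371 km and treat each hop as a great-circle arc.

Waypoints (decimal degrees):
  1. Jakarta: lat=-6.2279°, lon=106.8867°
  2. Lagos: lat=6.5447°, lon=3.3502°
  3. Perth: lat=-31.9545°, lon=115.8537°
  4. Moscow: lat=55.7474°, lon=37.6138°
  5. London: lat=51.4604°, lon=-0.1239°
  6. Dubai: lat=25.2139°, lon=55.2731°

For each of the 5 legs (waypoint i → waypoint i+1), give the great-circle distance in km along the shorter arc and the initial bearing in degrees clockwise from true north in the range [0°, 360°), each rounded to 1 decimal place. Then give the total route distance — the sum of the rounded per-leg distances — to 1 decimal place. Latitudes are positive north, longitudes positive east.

Leg 1: φ1=-0.1086974, φ2=0.1142266, Δφ=0.2229239, Δλ=-1.8070528 rad; a=sin²(Δφ/2)+cosφ1·cosφ2·sin²(Δλ/2)=0.6217658942; c=2·atan2(√a, √(1-a))=1.816801944; dist=6371·c=11574.845 ≈ 11574.8 km; running total=11574.8 km
Leg 1 bearing: y=sinΔλ·cosφ2=-0.96588527, x=cosφ1·sinφ2-sinφ1·cosφ2·cosΔλ=0.08807898; θ=atan2(y, x)=-84.7896° <0 so +360° → 275.2104° ≈ 275.2°
Leg 2: φ1=0.1142266, φ2=-0.5577112, Δφ=-0.6719378, Δλ=1.9635565 rad; a=sin²(Δφ/2)+cosφ1·cosφ2·sin²(Δλ/2)=0.6914745201; c=2·atan2(√a, √(1-a))=1.963782917; dist=6371·c=12511.261 ≈ 12511.3 km; running total=24086.1 km
Leg 2 bearing: y=sinΔλ·cosφ2=0.78386298, x=cosφ1·sinφ2-sinφ1·cosφ2·cosΔλ=-0.48878303; θ=atan2(y, x)=121.9459° ≈ 121.9°
Leg 3: φ1=-0.5577112, φ2=0.9729757, Δφ=1.5306869, Δλ=-1.3655439 rad; a=sin²(Δφ/2)+cosφ1·cosφ2·sin²(Δλ/2)=0.6700615610; c=2·atan2(√a, √(1-a))=1.917844149; dist=6371·c=12218.585 ≈ 12218.6 km; running total=36304.7 km
Leg 3 bearing: y=sinΔλ·cosφ2=-0.55102813, x=cosφ1·sinφ2-sinφ1·cosφ2·cosΔλ=0.76202642; θ=atan2(y, x)=-35.8710° <0 so +360° → 324.1290° ≈ 324.1°
Leg 4: φ1=0.9729757, φ2=0.8981534, Δφ=-0.0748223, Δλ=-0.6586471 rad; a=sin²(Δφ/2)+cosφ1·cosφ2·sin²(Δλ/2)=0.0380765992; c=2·atan2(√a, √(1-a))=0.392784603; dist=6371·c=2502.431 ≈ 2502.4 km; running total=38807.1 km
Leg 4 bearing: y=sinΔλ·cosφ2=-0.38133951, x=cosφ1·sinφ2-sinφ1·cosφ2·cosΔλ=0.03297374; θ=atan2(y, x)=-85.0580° <0 so +360° → 274.9420° ≈ 274.9°
Leg 5: φ1=0.8981534, φ2=0.4400656, Δφ=-0.4580878, Δλ=0.9668600 rad; a=sin²(Δφ/2)+cosφ1·cosφ2·sin²(Δλ/2)=0.1733397009; c=2·atan2(√a, √(1-a))=0.858834093; dist=6371·c=5471.632 ≈ 5471.6 km; running total=44278.7 km
Leg 5 bearing: y=sinΔλ·cosφ2=0.74468411, x=cosφ1·sinφ2-sinφ1·cosφ2·cosΔλ=-0.13644698; θ=atan2(y, x)=100.3830° ≈ 100.4°

Leg 1: dist=11574.8 km, bearing=275.2°
Leg 2: dist=12511.3 km, bearing=121.9°
Leg 3: dist=12218.6 km, bearing=324.1°
Leg 4: dist=2502.4 km, bearing=274.9°
Leg 5: dist=5471.6 km, bearing=100.4°
Total: 44278.7 km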